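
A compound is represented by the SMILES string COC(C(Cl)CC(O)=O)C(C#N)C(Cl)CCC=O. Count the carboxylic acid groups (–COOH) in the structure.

The carboxylic acid motif appears at heavy-atom position 7 in the SMILES.
Other groups present: 1 aldehyde, 1 ether, 1 nitrile.
Carboxylic acid count: 1.

1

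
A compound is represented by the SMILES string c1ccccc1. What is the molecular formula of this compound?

C6H6

Walk through each heavy atom and fill implicit hydrogens from standard valence (C 4, N 3, O 2, S 2, halogen 1); for lowercase aromatic atoms, an aromatic c carries 1 H when it has two neighbours and 0 H with three, and aromatic n carries 0 H:
  atom 1: aromatic c, 2 neighbours → 1 H
  atom 2: aromatic c, 2 neighbours → 1 H
  atom 3: aromatic c, 2 neighbours → 1 H
  atom 4: aromatic c, 2 neighbours → 1 H
  atom 5: aromatic c, 2 neighbours → 1 H
  atom 6: aromatic c, 2 neighbours → 1 H
Totals → C:6, H:6.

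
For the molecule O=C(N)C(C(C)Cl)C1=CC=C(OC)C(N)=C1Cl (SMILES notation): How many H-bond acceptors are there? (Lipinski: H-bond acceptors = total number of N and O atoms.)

N atoms: 2; O atoms: 2.
Lipinski HBA = 2 + 2 = 4.

4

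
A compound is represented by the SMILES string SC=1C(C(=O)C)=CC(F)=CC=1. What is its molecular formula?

C8H7FOS

Walk through each heavy atom and fill implicit hydrogens from standard valence (C 4, N 3, O 2, S 2, halogen 1):
  atom 1: S, bond orders sum to 1 (valence 2) → 1 H
  atom 2: C, bond orders sum to 4 (valence 4) → 0 H
  atom 3: C, bond orders sum to 4 (valence 4) → 0 H
  atom 4: C, bond orders sum to 4 (valence 4) → 0 H
  atom 5: O, bond orders sum to 2 (valence 2) → 0 H
  atom 6: C, bond orders sum to 1 (valence 4) → 3 H
  atom 7: C, bond orders sum to 3 (valence 4) → 1 H
  atom 8: C, bond orders sum to 4 (valence 4) → 0 H
  atom 9: F (halogen, monovalent) → 0 H
  atom 10: C, bond orders sum to 3 (valence 4) → 1 H
  atom 11: C, bond orders sum to 3 (valence 4) → 1 H
Totals → C:8, H:7, F:1, O:1, S:1.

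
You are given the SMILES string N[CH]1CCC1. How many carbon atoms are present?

4

Count every carbon token in the SMILES (each C, including those in ring-closure positions and inside branches).
Carbon count: 4.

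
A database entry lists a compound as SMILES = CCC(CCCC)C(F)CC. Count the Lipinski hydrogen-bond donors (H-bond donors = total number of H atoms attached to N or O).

Donors: find every N or O and count the H atoms it carries.
  (no N or O atoms present)
Lipinski HBD = 0.

0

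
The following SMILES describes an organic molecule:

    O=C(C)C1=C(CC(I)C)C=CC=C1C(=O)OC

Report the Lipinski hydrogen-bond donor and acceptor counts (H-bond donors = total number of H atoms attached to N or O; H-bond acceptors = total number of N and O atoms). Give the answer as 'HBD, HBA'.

0, 3

Donors: find every N or O and count the H atoms it carries.
  atom 1 (O): bond orders sum to 2 → 0 H
  atom 15 (O): bond orders sum to 2 → 0 H
  atom 16 (O): bond orders sum to 2 → 0 H
Lipinski HBD = 0.
Acceptors: N atoms = 0, O atoms = 3 → HBA = 3.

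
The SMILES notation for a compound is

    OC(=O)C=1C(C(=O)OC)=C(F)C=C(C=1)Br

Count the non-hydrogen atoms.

15

Every atom symbol written in the SMILES (organic subset) is one heavy atom; implicit H are not written.
Heavy atoms by element → Br:1, C:9, F:1, O:4.
Total: 15.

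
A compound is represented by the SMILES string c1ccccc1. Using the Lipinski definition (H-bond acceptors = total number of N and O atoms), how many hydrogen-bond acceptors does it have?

N atoms: 0; O atoms: 0.
Lipinski HBA = 0 + 0 = 0.

0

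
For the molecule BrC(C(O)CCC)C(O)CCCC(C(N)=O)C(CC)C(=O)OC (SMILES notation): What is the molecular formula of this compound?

Walk through each heavy atom and fill implicit hydrogens from standard valence (C 4, N 3, O 2, S 2, halogen 1):
  atom 1: Br (halogen, monovalent) → 0 H
  atom 2: C, bond orders sum to 3 (valence 4) → 1 H
  atom 3: C, bond orders sum to 3 (valence 4) → 1 H
  atom 4: O, bond orders sum to 1 (valence 2) → 1 H
  atom 5: C, bond orders sum to 2 (valence 4) → 2 H
  atom 6: C, bond orders sum to 2 (valence 4) → 2 H
  atom 7: C, bond orders sum to 1 (valence 4) → 3 H
  atom 8: C, bond orders sum to 3 (valence 4) → 1 H
  atom 9: O, bond orders sum to 1 (valence 2) → 1 H
  atom 10: C, bond orders sum to 2 (valence 4) → 2 H
  atom 11: C, bond orders sum to 2 (valence 4) → 2 H
  atom 12: C, bond orders sum to 2 (valence 4) → 2 H
  atom 13: C, bond orders sum to 3 (valence 4) → 1 H
  atom 14: C, bond orders sum to 4 (valence 4) → 0 H
  atom 15: N, bond orders sum to 1 (valence 3) → 2 H
  atom 16: O, bond orders sum to 2 (valence 2) → 0 H
  atom 17: C, bond orders sum to 3 (valence 4) → 1 H
  atom 18: C, bond orders sum to 2 (valence 4) → 2 H
  atom 19: C, bond orders sum to 1 (valence 4) → 3 H
  atom 20: C, bond orders sum to 4 (valence 4) → 0 H
  atom 21: O, bond orders sum to 2 (valence 2) → 0 H
  atom 22: O, bond orders sum to 2 (valence 2) → 0 H
  atom 23: C, bond orders sum to 1 (valence 4) → 3 H
Totals → C:16, H:30, Br:1, N:1, O:5.

C16H30BrNO5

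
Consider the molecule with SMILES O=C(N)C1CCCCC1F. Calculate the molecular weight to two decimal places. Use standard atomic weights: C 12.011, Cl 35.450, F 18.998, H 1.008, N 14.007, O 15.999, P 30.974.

First, the molecular formula is C7H12FNO (counting implicit H from valence).
  C: 7 × 12.011 = 84.077
  F: 1 × 18.998 = 18.998
  H: 12 × 1.008 = 12.096
  N: 1 × 14.007 = 14.007
  O: 1 × 15.999 = 15.999
Sum: 7×12.011 + 1×18.998 + 12×1.008 + 1×14.007 + 1×15.999 = 145.177 → 145.18 g/mol.

145.18 g/mol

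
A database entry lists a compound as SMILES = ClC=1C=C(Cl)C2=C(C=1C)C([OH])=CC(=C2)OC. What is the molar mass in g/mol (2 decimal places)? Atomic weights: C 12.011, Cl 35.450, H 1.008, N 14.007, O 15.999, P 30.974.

257.11 g/mol

First, the molecular formula is C12H10Cl2O2 (counting implicit H from valence).
  C: 12 × 12.011 = 144.132
  Cl: 2 × 35.450 = 70.900
  H: 10 × 1.008 = 10.080
  O: 2 × 15.999 = 31.998
Sum: 12×12.011 + 2×35.450 + 10×1.008 + 2×15.999 = 257.110 → 257.11 g/mol.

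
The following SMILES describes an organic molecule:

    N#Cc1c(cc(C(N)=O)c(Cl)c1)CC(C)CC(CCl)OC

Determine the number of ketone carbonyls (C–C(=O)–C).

Scan the SMILES for the ketone motif — none present.
Groups that are present: 1 amide, 1 ether, 1 nitrile.

0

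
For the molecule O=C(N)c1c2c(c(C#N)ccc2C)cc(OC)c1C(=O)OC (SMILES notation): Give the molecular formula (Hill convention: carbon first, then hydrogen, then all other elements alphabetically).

Walk through each heavy atom and fill implicit hydrogens from standard valence (C 4, N 3, O 2, S 2, halogen 1); for lowercase aromatic atoms, an aromatic c carries 1 H when it has two neighbours and 0 H with three, and aromatic n carries 0 H:
  atom 1: O, bond orders sum to 2 (valence 2) → 0 H
  atom 2: C, bond orders sum to 4 (valence 4) → 0 H
  atom 3: N, bond orders sum to 1 (valence 3) → 2 H
  atom 4: aromatic c, 3 neighbours → 0 H
  atom 5: aromatic c, 3 neighbours → 0 H
  atom 6: aromatic c, 3 neighbours → 0 H
  atom 7: aromatic c, 3 neighbours → 0 H
  atom 8: C, bond orders sum to 4 (valence 4) → 0 H
  atom 9: N, bond orders sum to 3 (valence 3) → 0 H
  atom 10: aromatic c, 2 neighbours → 1 H
  atom 11: aromatic c, 2 neighbours → 1 H
  atom 12: aromatic c, 3 neighbours → 0 H
  atom 13: C, bond orders sum to 1 (valence 4) → 3 H
  atom 14: aromatic c, 2 neighbours → 1 H
  atom 15: aromatic c, 3 neighbours → 0 H
  atom 16: O, bond orders sum to 2 (valence 2) → 0 H
  atom 17: C, bond orders sum to 1 (valence 4) → 3 H
  atom 18: aromatic c, 3 neighbours → 0 H
  atom 19: C, bond orders sum to 4 (valence 4) → 0 H
  atom 20: O, bond orders sum to 2 (valence 2) → 0 H
  atom 21: O, bond orders sum to 2 (valence 2) → 0 H
  atom 22: C, bond orders sum to 1 (valence 4) → 3 H
Totals → C:16, H:14, N:2, O:4.

C16H14N2O4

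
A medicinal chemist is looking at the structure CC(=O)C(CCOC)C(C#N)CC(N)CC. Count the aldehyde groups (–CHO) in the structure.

0

Scan the SMILES for the aldehyde motif — none present.
Groups that are present: 1 ether, 1 ketone, 1 nitrile, 1 primary amine.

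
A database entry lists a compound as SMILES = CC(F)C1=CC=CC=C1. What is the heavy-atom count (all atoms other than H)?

9

Every atom symbol written in the SMILES (organic subset) is one heavy atom; implicit H are not written.
Heavy atoms by element → C:8, F:1.
Total: 9.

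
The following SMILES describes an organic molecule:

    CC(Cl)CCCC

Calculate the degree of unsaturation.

0

Molecular formula: C6H13Cl.
DoU = (2C + 2 + N − H − X) / 2, where X is the halogen count and O/S are ignored.
    = (2·6 + 2 + 0 − 13 − 1) / 2 = 0 / 2 = 0.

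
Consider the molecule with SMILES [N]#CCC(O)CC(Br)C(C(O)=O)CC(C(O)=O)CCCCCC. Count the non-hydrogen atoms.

Every atom symbol written in the SMILES (organic subset) is one heavy atom; implicit H are not written.
Heavy atoms by element → Br:1, C:16, N:1, O:5.
Total: 23.

23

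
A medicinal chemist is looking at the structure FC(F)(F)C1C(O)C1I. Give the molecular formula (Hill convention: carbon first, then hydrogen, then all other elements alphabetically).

Walk through each heavy atom and fill implicit hydrogens from standard valence (C 4, N 3, O 2, S 2, halogen 1):
  atom 1: F (halogen, monovalent) → 0 H
  atom 2: C, bond orders sum to 4 (valence 4) → 0 H
  atom 3: F (halogen, monovalent) → 0 H
  atom 4: F (halogen, monovalent) → 0 H
  atom 5: C, bond orders sum to 3 (valence 4) → 1 H
  atom 6: C, bond orders sum to 3 (valence 4) → 1 H
  atom 7: O, bond orders sum to 1 (valence 2) → 1 H
  atom 8: C, bond orders sum to 3 (valence 4) → 1 H
  atom 9: I (halogen, monovalent) → 0 H
Totals → C:4, H:4, F:3, I:1, O:1.

C4H4F3IO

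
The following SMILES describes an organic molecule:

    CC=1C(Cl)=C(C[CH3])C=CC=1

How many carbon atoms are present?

9

Count every carbon token in the SMILES (each C, including those in ring-closure positions and inside branches).
Carbon count: 9.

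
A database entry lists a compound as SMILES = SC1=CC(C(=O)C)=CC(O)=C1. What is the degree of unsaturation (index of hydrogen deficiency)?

Molecular formula: C8H8O2S.
DoU = (2C + 2 + N − H − X) / 2, where X is the halogen count and O/S are ignored.
    = (2·8 + 2 + 0 − 8 − 0) / 2 = 10 / 2 = 5.

5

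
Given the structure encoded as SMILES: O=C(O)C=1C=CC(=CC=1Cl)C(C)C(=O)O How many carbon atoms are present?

Count every carbon token in the SMILES (each C, including those in ring-closure positions and inside branches).
Carbon count: 10.

10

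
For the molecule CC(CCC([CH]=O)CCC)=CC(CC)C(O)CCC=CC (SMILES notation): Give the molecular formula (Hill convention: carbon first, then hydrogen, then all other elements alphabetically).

Walk through each heavy atom and fill implicit hydrogens from standard valence (C 4, N 3, O 2, S 2, halogen 1):
  atom 1: C, bond orders sum to 1 (valence 4) → 3 H
  atom 2: C, bond orders sum to 4 (valence 4) → 0 H
  atom 3: C, bond orders sum to 2 (valence 4) → 2 H
  atom 4: C, bond orders sum to 2 (valence 4) → 2 H
  atom 5: C, bond orders sum to 3 (valence 4) → 1 H
  atom 6: C with explicit H count 1
  atom 7: O, bond orders sum to 2 (valence 2) → 0 H
  atom 8: C, bond orders sum to 2 (valence 4) → 2 H
  atom 9: C, bond orders sum to 2 (valence 4) → 2 H
  atom 10: C, bond orders sum to 1 (valence 4) → 3 H
  atom 11: C, bond orders sum to 3 (valence 4) → 1 H
  atom 12: C, bond orders sum to 3 (valence 4) → 1 H
  atom 13: C, bond orders sum to 2 (valence 4) → 2 H
  atom 14: C, bond orders sum to 1 (valence 4) → 3 H
  atom 15: C, bond orders sum to 3 (valence 4) → 1 H
  atom 16: O, bond orders sum to 1 (valence 2) → 1 H
  atom 17: C, bond orders sum to 2 (valence 4) → 2 H
  atom 18: C, bond orders sum to 2 (valence 4) → 2 H
  atom 19: C, bond orders sum to 3 (valence 4) → 1 H
  atom 20: C, bond orders sum to 3 (valence 4) → 1 H
  atom 21: C, bond orders sum to 1 (valence 4) → 3 H
Totals → C:19, H:34, O:2.
In Hill order: C19H34O2.

C19H34O2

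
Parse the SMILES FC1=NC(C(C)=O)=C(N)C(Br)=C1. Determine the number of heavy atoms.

Every atom symbol written in the SMILES (organic subset) is one heavy atom; implicit H are not written.
Heavy atoms by element → Br:1, C:7, F:1, N:2, O:1.
Total: 12.

12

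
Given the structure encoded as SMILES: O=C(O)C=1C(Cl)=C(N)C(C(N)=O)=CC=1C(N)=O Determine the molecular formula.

C9H8ClN3O4

Walk through each heavy atom and fill implicit hydrogens from standard valence (C 4, N 3, O 2, S 2, halogen 1):
  atom 1: O, bond orders sum to 2 (valence 2) → 0 H
  atom 2: C, bond orders sum to 4 (valence 4) → 0 H
  atom 3: O, bond orders sum to 1 (valence 2) → 1 H
  atom 4: C, bond orders sum to 4 (valence 4) → 0 H
  atom 5: C, bond orders sum to 4 (valence 4) → 0 H
  atom 6: Cl (halogen, monovalent) → 0 H
  atom 7: C, bond orders sum to 4 (valence 4) → 0 H
  atom 8: N, bond orders sum to 1 (valence 3) → 2 H
  atom 9: C, bond orders sum to 4 (valence 4) → 0 H
  atom 10: C, bond orders sum to 4 (valence 4) → 0 H
  atom 11: N, bond orders sum to 1 (valence 3) → 2 H
  atom 12: O, bond orders sum to 2 (valence 2) → 0 H
  atom 13: C, bond orders sum to 3 (valence 4) → 1 H
  atom 14: C, bond orders sum to 4 (valence 4) → 0 H
  atom 15: C, bond orders sum to 4 (valence 4) → 0 H
  atom 16: N, bond orders sum to 1 (valence 3) → 2 H
  atom 17: O, bond orders sum to 2 (valence 2) → 0 H
Totals → C:9, H:8, Cl:1, N:3, O:4.
In Hill order: C9H8ClN3O4.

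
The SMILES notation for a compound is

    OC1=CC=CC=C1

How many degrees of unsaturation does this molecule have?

Degree of unsaturation = (number of rings) + (number of π bonds).
Ring closures in the SMILES: 1.
π bonds: 3 double bonds (each 1 DoU) → 3 DoU from unsaturation.
Total DoU = 1 + 3 = 4.

4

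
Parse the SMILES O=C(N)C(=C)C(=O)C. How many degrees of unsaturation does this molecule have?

Molecular formula: C5H7NO2.
DoU = (2C + 2 + N − H − X) / 2, where X is the halogen count and O/S are ignored.
    = (2·5 + 2 + 1 − 7 − 0) / 2 = 6 / 2 = 3.

3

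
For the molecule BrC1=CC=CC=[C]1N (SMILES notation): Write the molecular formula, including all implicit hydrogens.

Walk through each heavy atom and fill implicit hydrogens from standard valence (C 4, N 3, O 2, S 2, halogen 1):
  atom 1: Br (halogen, monovalent) → 0 H
  atom 2: C, bond orders sum to 4 (valence 4) → 0 H
  atom 3: C, bond orders sum to 3 (valence 4) → 1 H
  atom 4: C, bond orders sum to 3 (valence 4) → 1 H
  atom 5: C, bond orders sum to 3 (valence 4) → 1 H
  atom 6: C, bond orders sum to 3 (valence 4) → 1 H
  atom 7: C with explicit H count 0
  atom 8: N, bond orders sum to 1 (valence 3) → 2 H
Totals → C:6, H:6, Br:1, N:1.

C6H6BrN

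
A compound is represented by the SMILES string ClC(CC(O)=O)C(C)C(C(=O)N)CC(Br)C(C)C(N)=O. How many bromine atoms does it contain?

Scan the SMILES for Br atoms (remember two-letter symbols like Cl and Br are single atoms).
Bromine count: 1.

1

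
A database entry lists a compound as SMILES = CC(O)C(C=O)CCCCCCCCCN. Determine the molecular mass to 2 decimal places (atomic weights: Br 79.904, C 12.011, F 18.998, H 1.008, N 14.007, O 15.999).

229.36 g/mol

First, the molecular formula is C13H27NO2 (counting implicit H from valence).
  C: 13 × 12.011 = 156.143
  H: 27 × 1.008 = 27.216
  N: 1 × 14.007 = 14.007
  O: 2 × 15.999 = 31.998
Sum: 13×12.011 + 27×1.008 + 1×14.007 + 2×15.999 = 229.364 → 229.36 g/mol.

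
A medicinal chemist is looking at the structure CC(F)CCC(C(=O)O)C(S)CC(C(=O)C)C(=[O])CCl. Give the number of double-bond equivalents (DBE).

Degree of unsaturation = (number of rings) + (number of π bonds).
Ring closures in the SMILES: 0.
π bonds: 3 double bonds (each 1 DoU) → 3 DoU from unsaturation.
Total DoU = 0 + 3 = 3.

3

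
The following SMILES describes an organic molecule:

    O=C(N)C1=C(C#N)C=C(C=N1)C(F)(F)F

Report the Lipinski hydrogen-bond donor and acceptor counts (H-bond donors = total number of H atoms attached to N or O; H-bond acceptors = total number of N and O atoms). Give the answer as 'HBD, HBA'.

Donors: find every N or O and count the H atoms it carries.
  atom 1 (O): bond orders sum to 2 → 0 H
  atom 3 (N): bond orders sum to 1 → 2 H
  atom 7 (N): bond orders sum to 3 → 0 H
  atom 11 (N): bond orders sum to 3 → 0 H
Lipinski HBD = 2.
Acceptors: N atoms = 3, O atoms = 1 → HBA = 4.

2, 4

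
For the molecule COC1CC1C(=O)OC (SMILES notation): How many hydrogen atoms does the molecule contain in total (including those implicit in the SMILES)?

10

Walk through each heavy atom and fill implicit hydrogens from standard valence (C 4, N 3, O 2, S 2, halogen 1):
  atom 1: C, bond orders sum to 1 (valence 4) → 3 H
  atom 2: O, bond orders sum to 2 (valence 2) → 0 H
  atom 3: C, bond orders sum to 3 (valence 4) → 1 H
  atom 4: C, bond orders sum to 2 (valence 4) → 2 H
  atom 5: C, bond orders sum to 3 (valence 4) → 1 H
  atom 6: C, bond orders sum to 4 (valence 4) → 0 H
  atom 7: O, bond orders sum to 2 (valence 2) → 0 H
  atom 8: O, bond orders sum to 2 (valence 2) → 0 H
  atom 9: C, bond orders sum to 1 (valence 4) → 3 H
Total hydrogens: 10.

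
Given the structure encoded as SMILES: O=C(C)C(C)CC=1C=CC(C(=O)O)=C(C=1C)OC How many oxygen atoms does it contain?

Scan the SMILES for O atoms (remember two-letter symbols like Cl and Br are single atoms).
Oxygen count: 4.

4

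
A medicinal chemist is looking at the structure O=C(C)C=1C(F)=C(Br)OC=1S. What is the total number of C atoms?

Count every carbon token in the SMILES (each C, including those in ring-closure positions and inside branches).
Carbon count: 6.

6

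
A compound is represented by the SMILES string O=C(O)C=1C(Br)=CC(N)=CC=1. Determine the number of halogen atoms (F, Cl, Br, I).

Halogen atoms appear at heavy-atom position 6 (1×Br).
Other groups present: 1 carboxylic acid, 1 primary amine.
Halogen count: 1.

1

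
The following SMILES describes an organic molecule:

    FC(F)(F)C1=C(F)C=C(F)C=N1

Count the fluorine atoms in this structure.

5

Scan the SMILES for F atoms (remember two-letter symbols like Cl and Br are single atoms).
Fluorine count: 5.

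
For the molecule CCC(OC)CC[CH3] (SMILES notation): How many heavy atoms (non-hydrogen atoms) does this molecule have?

Every atom symbol written in the SMILES (organic subset) is one heavy atom; implicit H are not written.
Heavy atoms by element → C:7, O:1.
Total: 8.

8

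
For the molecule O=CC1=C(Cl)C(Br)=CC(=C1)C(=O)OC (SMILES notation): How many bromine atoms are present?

Scan the SMILES for Br atoms (remember two-letter symbols like Cl and Br are single atoms).
Bromine count: 1.

1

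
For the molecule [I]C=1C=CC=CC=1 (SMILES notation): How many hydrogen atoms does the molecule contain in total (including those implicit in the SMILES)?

Walk through each heavy atom and fill implicit hydrogens from standard valence (C 4, N 3, O 2, S 2, halogen 1):
  atom 1: I with explicit H count 0
  atom 2: C, bond orders sum to 4 (valence 4) → 0 H
  atom 3: C, bond orders sum to 3 (valence 4) → 1 H
  atom 4: C, bond orders sum to 3 (valence 4) → 1 H
  atom 5: C, bond orders sum to 3 (valence 4) → 1 H
  atom 6: C, bond orders sum to 3 (valence 4) → 1 H
  atom 7: C, bond orders sum to 3 (valence 4) → 1 H
Total hydrogens: 5.

5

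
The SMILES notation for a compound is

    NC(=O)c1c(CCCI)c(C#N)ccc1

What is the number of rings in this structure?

1

In SMILES, each pair of matching ring-closure digits denotes one ring-closing bond; the number of such bonds equals the number of independent rings.
Ring-closure bonds here: 1.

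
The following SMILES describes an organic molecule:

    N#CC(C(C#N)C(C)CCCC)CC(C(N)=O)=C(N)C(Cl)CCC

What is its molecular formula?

Walk through each heavy atom and fill implicit hydrogens from standard valence (C 4, N 3, O 2, S 2, halogen 1):
  atom 1: N, bond orders sum to 3 (valence 3) → 0 H
  atom 2: C, bond orders sum to 4 (valence 4) → 0 H
  atom 3: C, bond orders sum to 3 (valence 4) → 1 H
  atom 4: C, bond orders sum to 3 (valence 4) → 1 H
  atom 5: C, bond orders sum to 4 (valence 4) → 0 H
  atom 6: N, bond orders sum to 3 (valence 3) → 0 H
  atom 7: C, bond orders sum to 3 (valence 4) → 1 H
  atom 8: C, bond orders sum to 1 (valence 4) → 3 H
  atom 9: C, bond orders sum to 2 (valence 4) → 2 H
  atom 10: C, bond orders sum to 2 (valence 4) → 2 H
  atom 11: C, bond orders sum to 2 (valence 4) → 2 H
  atom 12: C, bond orders sum to 1 (valence 4) → 3 H
  atom 13: C, bond orders sum to 2 (valence 4) → 2 H
  atom 14: C, bond orders sum to 4 (valence 4) → 0 H
  atom 15: C, bond orders sum to 4 (valence 4) → 0 H
  atom 16: N, bond orders sum to 1 (valence 3) → 2 H
  atom 17: O, bond orders sum to 2 (valence 2) → 0 H
  atom 18: C, bond orders sum to 4 (valence 4) → 0 H
  atom 19: N, bond orders sum to 1 (valence 3) → 2 H
  atom 20: C, bond orders sum to 3 (valence 4) → 1 H
  atom 21: Cl (halogen, monovalent) → 0 H
  atom 22: C, bond orders sum to 2 (valence 4) → 2 H
  atom 23: C, bond orders sum to 2 (valence 4) → 2 H
  atom 24: C, bond orders sum to 1 (valence 4) → 3 H
Totals → C:18, H:29, Cl:1, N:4, O:1.

C18H29ClN4O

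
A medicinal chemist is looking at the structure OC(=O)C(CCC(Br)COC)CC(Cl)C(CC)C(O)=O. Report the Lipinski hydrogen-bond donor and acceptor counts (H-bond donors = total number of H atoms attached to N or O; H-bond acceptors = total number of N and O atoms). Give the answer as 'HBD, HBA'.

2, 5

Donors: find every N or O and count the H atoms it carries.
  atom 1 (O): bond orders sum to 1 → 1 H
  atom 3 (O): bond orders sum to 2 → 0 H
  atom 10 (O): bond orders sum to 2 → 0 H
  atom 19 (O): bond orders sum to 1 → 1 H
  atom 20 (O): bond orders sum to 2 → 0 H
Lipinski HBD = 2.
Acceptors: N atoms = 0, O atoms = 5 → HBA = 5.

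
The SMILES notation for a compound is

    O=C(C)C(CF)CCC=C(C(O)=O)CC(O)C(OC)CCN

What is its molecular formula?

Walk through each heavy atom and fill implicit hydrogens from standard valence (C 4, N 3, O 2, S 2, halogen 1):
  atom 1: O, bond orders sum to 2 (valence 2) → 0 H
  atom 2: C, bond orders sum to 4 (valence 4) → 0 H
  atom 3: C, bond orders sum to 1 (valence 4) → 3 H
  atom 4: C, bond orders sum to 3 (valence 4) → 1 H
  atom 5: C, bond orders sum to 2 (valence 4) → 2 H
  atom 6: F (halogen, monovalent) → 0 H
  atom 7: C, bond orders sum to 2 (valence 4) → 2 H
  atom 8: C, bond orders sum to 2 (valence 4) → 2 H
  atom 9: C, bond orders sum to 3 (valence 4) → 1 H
  atom 10: C, bond orders sum to 4 (valence 4) → 0 H
  atom 11: C, bond orders sum to 4 (valence 4) → 0 H
  atom 12: O, bond orders sum to 1 (valence 2) → 1 H
  atom 13: O, bond orders sum to 2 (valence 2) → 0 H
  atom 14: C, bond orders sum to 2 (valence 4) → 2 H
  atom 15: C, bond orders sum to 3 (valence 4) → 1 H
  atom 16: O, bond orders sum to 1 (valence 2) → 1 H
  atom 17: C, bond orders sum to 3 (valence 4) → 1 H
  atom 18: O, bond orders sum to 2 (valence 2) → 0 H
  atom 19: C, bond orders sum to 1 (valence 4) → 3 H
  atom 20: C, bond orders sum to 2 (valence 4) → 2 H
  atom 21: C, bond orders sum to 2 (valence 4) → 2 H
  atom 22: N, bond orders sum to 1 (valence 3) → 2 H
Totals → C:15, H:26, F:1, N:1, O:5.
In Hill order: C15H26FNO5.

C15H26FNO5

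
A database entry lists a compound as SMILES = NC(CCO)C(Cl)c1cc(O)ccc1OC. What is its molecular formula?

C11H16ClNO3

Walk through each heavy atom and fill implicit hydrogens from standard valence (C 4, N 3, O 2, S 2, halogen 1); for lowercase aromatic atoms, an aromatic c carries 1 H when it has two neighbours and 0 H with three, and aromatic n carries 0 H:
  atom 1: N, bond orders sum to 1 (valence 3) → 2 H
  atom 2: C, bond orders sum to 3 (valence 4) → 1 H
  atom 3: C, bond orders sum to 2 (valence 4) → 2 H
  atom 4: C, bond orders sum to 2 (valence 4) → 2 H
  atom 5: O, bond orders sum to 1 (valence 2) → 1 H
  atom 6: C, bond orders sum to 3 (valence 4) → 1 H
  atom 7: Cl (halogen, monovalent) → 0 H
  atom 8: aromatic c, 3 neighbours → 0 H
  atom 9: aromatic c, 2 neighbours → 1 H
  atom 10: aromatic c, 3 neighbours → 0 H
  atom 11: O, bond orders sum to 1 (valence 2) → 1 H
  atom 12: aromatic c, 2 neighbours → 1 H
  atom 13: aromatic c, 2 neighbours → 1 H
  atom 14: aromatic c, 3 neighbours → 0 H
  atom 15: O, bond orders sum to 2 (valence 2) → 0 H
  atom 16: C, bond orders sum to 1 (valence 4) → 3 H
Totals → C:11, H:16, Cl:1, N:1, O:3.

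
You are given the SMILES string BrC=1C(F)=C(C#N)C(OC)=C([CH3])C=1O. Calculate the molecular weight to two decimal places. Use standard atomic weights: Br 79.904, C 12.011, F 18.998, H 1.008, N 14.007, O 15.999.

First, the molecular formula is C9H7BrFNO2 (counting implicit H from valence).
  Br: 1 × 79.904 = 79.904
  C: 9 × 12.011 = 108.099
  F: 1 × 18.998 = 18.998
  H: 7 × 1.008 = 7.056
  N: 1 × 14.007 = 14.007
  O: 2 × 15.999 = 31.998
Sum: 1×79.904 + 9×12.011 + 1×18.998 + 7×1.008 + 1×14.007 + 2×15.999 = 260.062 → 260.06 g/mol.

260.06 g/mol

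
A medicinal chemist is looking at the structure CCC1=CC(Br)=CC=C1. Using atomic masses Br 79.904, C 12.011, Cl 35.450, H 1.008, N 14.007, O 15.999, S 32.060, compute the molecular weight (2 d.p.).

185.06 g/mol

First, the molecular formula is C8H9Br (counting implicit H from valence).
  Br: 1 × 79.904 = 79.904
  C: 8 × 12.011 = 96.088
  H: 9 × 1.008 = 9.072
Sum: 1×79.904 + 8×12.011 + 9×1.008 = 185.064 → 185.06 g/mol.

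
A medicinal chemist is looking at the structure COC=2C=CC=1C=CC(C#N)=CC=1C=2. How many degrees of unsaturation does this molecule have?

Degree of unsaturation = (number of rings) + (number of π bonds).
Ring closures in the SMILES: 2.
π bonds: 5 double bonds (each 1 DoU), 1 triple bond (each 2 DoU) → 7 DoU from unsaturation.
Total DoU = 2 + 7 = 9.

9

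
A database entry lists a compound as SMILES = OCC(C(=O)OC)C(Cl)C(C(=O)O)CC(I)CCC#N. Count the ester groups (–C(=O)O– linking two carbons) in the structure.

1

The ester motif appears at heavy-atom position 4 in the SMILES.
Other groups present: 1 carboxylic acid, 1 hydroxyl, 1 nitrile.
Ester count: 1.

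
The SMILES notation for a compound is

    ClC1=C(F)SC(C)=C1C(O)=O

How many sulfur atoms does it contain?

Scan the SMILES for S atoms (remember two-letter symbols like Cl and Br are single atoms).
Sulfur count: 1.

1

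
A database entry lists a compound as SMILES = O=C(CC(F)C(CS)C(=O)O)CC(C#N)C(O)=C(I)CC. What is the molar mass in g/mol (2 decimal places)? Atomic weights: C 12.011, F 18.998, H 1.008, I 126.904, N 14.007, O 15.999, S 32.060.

First, the molecular formula is C13H17FINO4S (counting implicit H from valence).
  C: 13 × 12.011 = 156.143
  F: 1 × 18.998 = 18.998
  H: 17 × 1.008 = 17.136
  I: 1 × 126.904 = 126.904
  N: 1 × 14.007 = 14.007
  O: 4 × 15.999 = 63.996
  S: 1 × 32.060 = 32.060
Sum: 13×12.011 + 1×18.998 + 17×1.008 + 1×126.904 + 1×14.007 + 4×15.999 + 1×32.060 = 429.244 → 429.24 g/mol.

429.24 g/mol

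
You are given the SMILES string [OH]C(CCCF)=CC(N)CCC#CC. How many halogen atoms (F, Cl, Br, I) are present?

Halogen atoms appear at heavy-atom position 6 (1×F).
Other groups present: 1 alkene, 1 alkyne, 1 hydroxyl, 1 primary amine.
Halogen count: 1.

1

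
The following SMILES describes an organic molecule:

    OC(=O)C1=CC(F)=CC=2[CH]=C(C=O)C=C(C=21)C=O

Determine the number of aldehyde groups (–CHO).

2

The aldehyde motif appears at heavy-atom positions 12, 17 in the SMILES.
Other groups present: 1 carboxylic acid.
Aldehyde count: 2.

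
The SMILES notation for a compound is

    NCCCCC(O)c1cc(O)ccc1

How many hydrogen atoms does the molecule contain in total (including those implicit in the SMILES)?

17

Walk through each heavy atom and fill implicit hydrogens from standard valence (C 4, N 3, O 2, S 2, halogen 1); for lowercase aromatic atoms, an aromatic c carries 1 H when it has two neighbours and 0 H with three, and aromatic n carries 0 H:
  atom 1: N, bond orders sum to 1 (valence 3) → 2 H
  atom 2: C, bond orders sum to 2 (valence 4) → 2 H
  atom 3: C, bond orders sum to 2 (valence 4) → 2 H
  atom 4: C, bond orders sum to 2 (valence 4) → 2 H
  atom 5: C, bond orders sum to 2 (valence 4) → 2 H
  atom 6: C, bond orders sum to 3 (valence 4) → 1 H
  atom 7: O, bond orders sum to 1 (valence 2) → 1 H
  atom 8: aromatic c, 3 neighbours → 0 H
  atom 9: aromatic c, 2 neighbours → 1 H
  atom 10: aromatic c, 3 neighbours → 0 H
  atom 11: O, bond orders sum to 1 (valence 2) → 1 H
  atom 12: aromatic c, 2 neighbours → 1 H
  atom 13: aromatic c, 2 neighbours → 1 H
  atom 14: aromatic c, 2 neighbours → 1 H
Total hydrogens: 17.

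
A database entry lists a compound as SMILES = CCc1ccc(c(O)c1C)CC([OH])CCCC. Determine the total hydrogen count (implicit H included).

Walk through each heavy atom and fill implicit hydrogens from standard valence (C 4, N 3, O 2, S 2, halogen 1); for lowercase aromatic atoms, an aromatic c carries 1 H when it has two neighbours and 0 H with three, and aromatic n carries 0 H:
  atom 1: C, bond orders sum to 1 (valence 4) → 3 H
  atom 2: C, bond orders sum to 2 (valence 4) → 2 H
  atom 3: aromatic c, 3 neighbours → 0 H
  atom 4: aromatic c, 2 neighbours → 1 H
  atom 5: aromatic c, 2 neighbours → 1 H
  atom 6: aromatic c, 3 neighbours → 0 H
  atom 7: aromatic c, 3 neighbours → 0 H
  atom 8: O, bond orders sum to 1 (valence 2) → 1 H
  atom 9: aromatic c, 3 neighbours → 0 H
  atom 10: C, bond orders sum to 1 (valence 4) → 3 H
  atom 11: C, bond orders sum to 2 (valence 4) → 2 H
  atom 12: C, bond orders sum to 3 (valence 4) → 1 H
  atom 13: O with explicit H count 1
  atom 14: C, bond orders sum to 2 (valence 4) → 2 H
  atom 15: C, bond orders sum to 2 (valence 4) → 2 H
  atom 16: C, bond orders sum to 2 (valence 4) → 2 H
  atom 17: C, bond orders sum to 1 (valence 4) → 3 H
Total hydrogens: 24.

24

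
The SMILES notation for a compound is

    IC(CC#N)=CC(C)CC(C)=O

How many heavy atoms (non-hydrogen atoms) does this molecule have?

12

Every atom symbol written in the SMILES (organic subset) is one heavy atom; implicit H are not written.
Heavy atoms by element → C:9, I:1, N:1, O:1.
Total: 12.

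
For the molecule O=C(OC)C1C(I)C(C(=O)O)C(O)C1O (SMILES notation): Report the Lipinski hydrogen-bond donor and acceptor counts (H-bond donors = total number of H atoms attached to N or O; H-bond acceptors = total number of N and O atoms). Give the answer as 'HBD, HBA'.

3, 6

Donors: find every N or O and count the H atoms it carries.
  atom 1 (O): bond orders sum to 2 → 0 H
  atom 3 (O): bond orders sum to 2 → 0 H
  atom 10 (O): bond orders sum to 2 → 0 H
  atom 11 (O): bond orders sum to 1 → 1 H
  atom 13 (O): bond orders sum to 1 → 1 H
  atom 15 (O): bond orders sum to 1 → 1 H
Lipinski HBD = 3.
Acceptors: N atoms = 0, O atoms = 6 → HBA = 6.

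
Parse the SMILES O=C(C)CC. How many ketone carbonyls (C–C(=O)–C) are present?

The ketone motif appears at heavy-atom position 2 in the SMILES.
Ketone count: 1.

1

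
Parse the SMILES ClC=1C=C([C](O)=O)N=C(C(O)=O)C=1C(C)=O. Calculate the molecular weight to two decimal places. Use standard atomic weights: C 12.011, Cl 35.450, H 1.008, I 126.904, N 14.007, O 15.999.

First, the molecular formula is C9H6ClNO5 (counting implicit H from valence).
  C: 9 × 12.011 = 108.099
  Cl: 1 × 35.450 = 35.450
  H: 6 × 1.008 = 6.048
  N: 1 × 14.007 = 14.007
  O: 5 × 15.999 = 79.995
Sum: 9×12.011 + 1×35.450 + 6×1.008 + 1×14.007 + 5×15.999 = 243.599 → 243.60 g/mol.

243.60 g/mol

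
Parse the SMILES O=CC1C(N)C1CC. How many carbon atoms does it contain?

Count every carbon token in the SMILES (each C, including those in ring-closure positions and inside branches).
Carbon count: 6.

6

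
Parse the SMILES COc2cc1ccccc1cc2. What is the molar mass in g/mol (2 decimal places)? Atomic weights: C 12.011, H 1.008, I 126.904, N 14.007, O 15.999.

First, the molecular formula is C11H10O (counting implicit H from valence).
  C: 11 × 12.011 = 132.121
  H: 10 × 1.008 = 10.080
  O: 1 × 15.999 = 15.999
Sum: 11×12.011 + 10×1.008 + 1×15.999 = 158.200 → 158.20 g/mol.

158.20 g/mol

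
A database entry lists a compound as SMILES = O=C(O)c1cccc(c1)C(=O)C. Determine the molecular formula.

Walk through each heavy atom and fill implicit hydrogens from standard valence (C 4, N 3, O 2, S 2, halogen 1); for lowercase aromatic atoms, an aromatic c carries 1 H when it has two neighbours and 0 H with three, and aromatic n carries 0 H:
  atom 1: O, bond orders sum to 2 (valence 2) → 0 H
  atom 2: C, bond orders sum to 4 (valence 4) → 0 H
  atom 3: O, bond orders sum to 1 (valence 2) → 1 H
  atom 4: aromatic c, 3 neighbours → 0 H
  atom 5: aromatic c, 2 neighbours → 1 H
  atom 6: aromatic c, 2 neighbours → 1 H
  atom 7: aromatic c, 2 neighbours → 1 H
  atom 8: aromatic c, 3 neighbours → 0 H
  atom 9: aromatic c, 2 neighbours → 1 H
  atom 10: C, bond orders sum to 4 (valence 4) → 0 H
  atom 11: O, bond orders sum to 2 (valence 2) → 0 H
  atom 12: C, bond orders sum to 1 (valence 4) → 3 H
Totals → C:9, H:8, O:3.

C9H8O3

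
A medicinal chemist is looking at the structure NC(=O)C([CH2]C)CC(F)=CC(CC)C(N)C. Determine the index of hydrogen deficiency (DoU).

Molecular formula: C12H23FN2O.
DoU = (2C + 2 + N − H − X) / 2, where X is the halogen count and O/S are ignored.
    = (2·12 + 2 + 2 − 23 − 1) / 2 = 4 / 2 = 2.

2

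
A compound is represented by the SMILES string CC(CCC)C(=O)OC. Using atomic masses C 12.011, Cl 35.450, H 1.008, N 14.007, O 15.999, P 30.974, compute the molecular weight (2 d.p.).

130.19 g/mol

First, the molecular formula is C7H14O2 (counting implicit H from valence).
  C: 7 × 12.011 = 84.077
  H: 14 × 1.008 = 14.112
  O: 2 × 15.999 = 31.998
Sum: 7×12.011 + 14×1.008 + 2×15.999 = 130.187 → 130.19 g/mol.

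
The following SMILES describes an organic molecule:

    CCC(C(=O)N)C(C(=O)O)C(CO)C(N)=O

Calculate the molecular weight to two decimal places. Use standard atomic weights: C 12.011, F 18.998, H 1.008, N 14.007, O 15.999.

First, the molecular formula is C9H16N2O5 (counting implicit H from valence).
  C: 9 × 12.011 = 108.099
  H: 16 × 1.008 = 16.128
  N: 2 × 14.007 = 28.014
  O: 5 × 15.999 = 79.995
Sum: 9×12.011 + 16×1.008 + 2×14.007 + 5×15.999 = 232.236 → 232.24 g/mol.

232.24 g/mol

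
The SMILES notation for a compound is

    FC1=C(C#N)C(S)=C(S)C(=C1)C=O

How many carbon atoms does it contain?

8

Count every carbon token in the SMILES (each C, including those in ring-closure positions and inside branches).
Carbon count: 8.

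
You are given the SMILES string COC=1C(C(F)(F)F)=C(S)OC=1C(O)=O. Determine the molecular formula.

C7H5F3O4S

Walk through each heavy atom and fill implicit hydrogens from standard valence (C 4, N 3, O 2, S 2, halogen 1):
  atom 1: C, bond orders sum to 1 (valence 4) → 3 H
  atom 2: O, bond orders sum to 2 (valence 2) → 0 H
  atom 3: C, bond orders sum to 4 (valence 4) → 0 H
  atom 4: C, bond orders sum to 4 (valence 4) → 0 H
  atom 5: C, bond orders sum to 4 (valence 4) → 0 H
  atom 6: F (halogen, monovalent) → 0 H
  atom 7: F (halogen, monovalent) → 0 H
  atom 8: F (halogen, monovalent) → 0 H
  atom 9: C, bond orders sum to 4 (valence 4) → 0 H
  atom 10: S, bond orders sum to 1 (valence 2) → 1 H
  atom 11: O, bond orders sum to 2 (valence 2) → 0 H
  atom 12: C, bond orders sum to 4 (valence 4) → 0 H
  atom 13: C, bond orders sum to 4 (valence 4) → 0 H
  atom 14: O, bond orders sum to 1 (valence 2) → 1 H
  atom 15: O, bond orders sum to 2 (valence 2) → 0 H
Totals → C:7, H:5, F:3, O:4, S:1.
In Hill order: C7H5F3O4S.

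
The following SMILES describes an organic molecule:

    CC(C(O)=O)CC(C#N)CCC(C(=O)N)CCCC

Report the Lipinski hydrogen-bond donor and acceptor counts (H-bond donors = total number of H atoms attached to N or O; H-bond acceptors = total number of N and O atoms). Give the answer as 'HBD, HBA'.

3, 5

Donors: find every N or O and count the H atoms it carries.
  atom 4 (O): bond orders sum to 1 → 1 H
  atom 5 (O): bond orders sum to 2 → 0 H
  atom 9 (N): bond orders sum to 3 → 0 H
  atom 14 (O): bond orders sum to 2 → 0 H
  atom 15 (N): bond orders sum to 1 → 2 H
Lipinski HBD = 3.
Acceptors: N atoms = 2, O atoms = 3 → HBA = 5.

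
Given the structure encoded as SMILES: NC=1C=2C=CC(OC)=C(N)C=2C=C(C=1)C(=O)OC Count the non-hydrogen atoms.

18

Every atom symbol written in the SMILES (organic subset) is one heavy atom; implicit H are not written.
Heavy atoms by element → C:13, N:2, O:3.
Total: 18.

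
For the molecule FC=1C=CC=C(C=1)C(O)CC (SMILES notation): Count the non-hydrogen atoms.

11

Every atom symbol written in the SMILES (organic subset) is one heavy atom; implicit H are not written.
Heavy atoms by element → C:9, F:1, O:1.
Total: 11.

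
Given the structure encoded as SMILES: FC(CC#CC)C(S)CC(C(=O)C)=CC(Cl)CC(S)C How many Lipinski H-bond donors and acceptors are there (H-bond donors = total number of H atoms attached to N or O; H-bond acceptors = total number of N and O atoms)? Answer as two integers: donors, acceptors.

0, 1

Donors: find every N or O and count the H atoms it carries.
  atom 12 (O): bond orders sum to 2 → 0 H
Lipinski HBD = 0.
Acceptors: N atoms = 0, O atoms = 1 → HBA = 1.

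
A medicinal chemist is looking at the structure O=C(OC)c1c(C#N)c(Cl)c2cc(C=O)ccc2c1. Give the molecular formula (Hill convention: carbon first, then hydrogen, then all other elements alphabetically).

Walk through each heavy atom and fill implicit hydrogens from standard valence (C 4, N 3, O 2, S 2, halogen 1); for lowercase aromatic atoms, an aromatic c carries 1 H when it has two neighbours and 0 H with three, and aromatic n carries 0 H:
  atom 1: O, bond orders sum to 2 (valence 2) → 0 H
  atom 2: C, bond orders sum to 4 (valence 4) → 0 H
  atom 3: O, bond orders sum to 2 (valence 2) → 0 H
  atom 4: C, bond orders sum to 1 (valence 4) → 3 H
  atom 5: aromatic c, 3 neighbours → 0 H
  atom 6: aromatic c, 3 neighbours → 0 H
  atom 7: C, bond orders sum to 4 (valence 4) → 0 H
  atom 8: N, bond orders sum to 3 (valence 3) → 0 H
  atom 9: aromatic c, 3 neighbours → 0 H
  atom 10: Cl (halogen, monovalent) → 0 H
  atom 11: aromatic c, 3 neighbours → 0 H
  atom 12: aromatic c, 2 neighbours → 1 H
  atom 13: aromatic c, 3 neighbours → 0 H
  atom 14: C, bond orders sum to 3 (valence 4) → 1 H
  atom 15: O, bond orders sum to 2 (valence 2) → 0 H
  atom 16: aromatic c, 2 neighbours → 1 H
  atom 17: aromatic c, 2 neighbours → 1 H
  atom 18: aromatic c, 3 neighbours → 0 H
  atom 19: aromatic c, 2 neighbours → 1 H
Totals → C:14, H:8, Cl:1, N:1, O:3.
In Hill order: C14H8ClNO3.

C14H8ClNO3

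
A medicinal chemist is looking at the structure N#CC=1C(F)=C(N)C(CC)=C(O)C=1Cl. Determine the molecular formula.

C9H8ClFN2O

Walk through each heavy atom and fill implicit hydrogens from standard valence (C 4, N 3, O 2, S 2, halogen 1):
  atom 1: N, bond orders sum to 3 (valence 3) → 0 H
  atom 2: C, bond orders sum to 4 (valence 4) → 0 H
  atom 3: C, bond orders sum to 4 (valence 4) → 0 H
  atom 4: C, bond orders sum to 4 (valence 4) → 0 H
  atom 5: F (halogen, monovalent) → 0 H
  atom 6: C, bond orders sum to 4 (valence 4) → 0 H
  atom 7: N, bond orders sum to 1 (valence 3) → 2 H
  atom 8: C, bond orders sum to 4 (valence 4) → 0 H
  atom 9: C, bond orders sum to 2 (valence 4) → 2 H
  atom 10: C, bond orders sum to 1 (valence 4) → 3 H
  atom 11: C, bond orders sum to 4 (valence 4) → 0 H
  atom 12: O, bond orders sum to 1 (valence 2) → 1 H
  atom 13: C, bond orders sum to 4 (valence 4) → 0 H
  atom 14: Cl (halogen, monovalent) → 0 H
Totals → C:9, H:8, Cl:1, F:1, N:2, O:1.
In Hill order: C9H8ClFN2O.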